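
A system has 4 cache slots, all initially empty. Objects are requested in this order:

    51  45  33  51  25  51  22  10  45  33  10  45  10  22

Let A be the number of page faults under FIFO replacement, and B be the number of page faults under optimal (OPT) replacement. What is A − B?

Under FIFO: F F F . F . F F F F . . . . → 8 faults.
Under OPT: F F F . F . F F . . . . . . → 6 faults.
A − B = 8 − 6 = 2.

2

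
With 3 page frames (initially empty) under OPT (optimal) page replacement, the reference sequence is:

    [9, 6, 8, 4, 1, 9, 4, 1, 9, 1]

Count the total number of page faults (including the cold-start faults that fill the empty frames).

5

9 -> miss, frames [9]
6 -> miss, frames [9, 6]
8 -> miss, frames [9, 6, 8]
4 -> miss, evict 8, frames [9, 6, 4]
1 -> miss, evict 6, frames [9, 4, 1]
9 -> hit
4 -> hit
1 -> hit
9 -> hit
1 -> hit
Page faults: 5.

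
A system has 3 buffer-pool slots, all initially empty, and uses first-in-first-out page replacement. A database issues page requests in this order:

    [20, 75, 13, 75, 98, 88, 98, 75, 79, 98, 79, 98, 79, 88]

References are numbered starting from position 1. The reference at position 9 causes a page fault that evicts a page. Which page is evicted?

98

pos 1: 20 -> fault, frames {20}
pos 2: 75 -> fault, frames {20,75}
pos 3: 13 -> fault, frames {20,75,13}
pos 4: 75 -> hit
pos 5: 98 -> fault, evict 20, frames {75,13,98}
pos 6: 88 -> fault, evict 75, frames {13,98,88}
pos 7: 98 -> hit
pos 8: 75 -> fault, evict 13, frames {98,88,75}
pos 9: 79 -> fault, evict 98, frames {88,75,79}
At position 9, page 98 is evicted.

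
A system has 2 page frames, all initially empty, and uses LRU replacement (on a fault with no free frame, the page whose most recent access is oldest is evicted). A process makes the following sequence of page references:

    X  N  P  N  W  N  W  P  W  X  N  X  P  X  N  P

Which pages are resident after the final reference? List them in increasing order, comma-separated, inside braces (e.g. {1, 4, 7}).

X -> miss, frames [X]
N -> miss, frames [X, N]
P -> miss, evict X, frames [N, P]
N -> hit
W -> miss, evict P, frames [N, W]
N -> hit
W -> hit
P -> miss, evict N, frames [W, P]
W -> hit
X -> miss, evict P, frames [W, X]
N -> miss, evict W, frames [X, N]
X -> hit
P -> miss, evict N, frames [X, P]
X -> hit
N -> miss, evict P, frames [X, N]
P -> miss, evict X, frames [N, P]

{N, P}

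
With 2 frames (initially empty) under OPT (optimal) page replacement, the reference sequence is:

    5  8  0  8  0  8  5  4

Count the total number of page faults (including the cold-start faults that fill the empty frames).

5

5 → miss, frames (5)
8 → miss, frames (5 8)
0 → miss, evict 5, frames (8 0)
8 → hit
0 → hit
8 → hit
5 → miss, evict 0, frames (8 5)
4 → miss, evict 5, frames (8 4)
Page faults: 5.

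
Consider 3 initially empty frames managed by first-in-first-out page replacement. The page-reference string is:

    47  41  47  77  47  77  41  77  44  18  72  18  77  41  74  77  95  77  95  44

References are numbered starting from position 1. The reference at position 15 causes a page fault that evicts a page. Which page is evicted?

72

pos 1: 47: fault, frames [47]
pos 2: 41: fault, frames [47, 41]
pos 3: 47: hit
pos 4: 77: fault, frames [47, 41, 77]
pos 5: 47: hit
pos 6: 77: hit
pos 7: 41: hit
pos 8: 77: hit
pos 9: 44: fault, evict 47, frames [41, 77, 44]
pos 10: 18: fault, evict 41, frames [77, 44, 18]
pos 11: 72: fault, evict 77, frames [44, 18, 72]
pos 12: 18: hit
pos 13: 77: fault, evict 44, frames [18, 72, 77]
pos 14: 41: fault, evict 18, frames [72, 77, 41]
pos 15: 74: fault, evict 72, frames [77, 41, 74]
At position 15, page 72 is evicted.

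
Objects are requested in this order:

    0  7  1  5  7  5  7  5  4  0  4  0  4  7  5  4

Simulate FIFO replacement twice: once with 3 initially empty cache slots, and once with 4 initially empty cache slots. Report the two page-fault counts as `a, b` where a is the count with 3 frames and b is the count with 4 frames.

9, 7

3 frames: F F F F . . . . F F . . . F F F → 9 faults.
4 frames: F F F F . . . . F F . . . F . . → 7 faults.
7 < 9: adding a frame reduced faults, as is typical.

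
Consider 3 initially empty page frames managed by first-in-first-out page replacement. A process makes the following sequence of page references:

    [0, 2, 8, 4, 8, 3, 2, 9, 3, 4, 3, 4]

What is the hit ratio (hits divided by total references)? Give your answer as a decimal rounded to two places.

0.25

0: fault, frames [0]
2: fault, frames [0, 2]
8: fault, frames [0, 2, 8]
4: fault, evict 0, frames [2, 8, 4]
8: hit
3: fault, evict 2, frames [8, 4, 3]
2: fault, evict 8, frames [4, 3, 2]
9: fault, evict 4, frames [3, 2, 9]
3: hit
4: fault, evict 3, frames [2, 9, 4]
3: fault, evict 2, frames [9, 4, 3]
4: hit
Hits: 3 of 12 references → 3/12 = 0.2500.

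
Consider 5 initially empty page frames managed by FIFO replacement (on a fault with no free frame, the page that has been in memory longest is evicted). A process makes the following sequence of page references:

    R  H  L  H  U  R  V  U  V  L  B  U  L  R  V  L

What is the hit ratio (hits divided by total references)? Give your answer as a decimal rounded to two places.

R: miss, frames (R)
H: miss, frames (R H)
L: miss, frames (R H L)
H: hit
U: miss, frames (R H L U)
R: hit
V: miss, frames (R H L U V)
U: hit
V: hit
L: hit
B: miss, evict R, frames (H L U V B)
U: hit
L: hit
R: miss, evict H, frames (L U V B R)
V: hit
L: hit
Hits: 9 of 16 references → 9/16 = 0.5625.

0.56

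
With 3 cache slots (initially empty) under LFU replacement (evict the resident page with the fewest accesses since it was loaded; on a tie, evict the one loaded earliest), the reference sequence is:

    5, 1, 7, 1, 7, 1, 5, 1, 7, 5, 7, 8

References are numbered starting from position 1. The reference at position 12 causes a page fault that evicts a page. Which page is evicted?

pos 1: 5 → fault, frames [5]
pos 2: 1 → fault, frames [5, 1]
pos 3: 7 → fault, frames [5, 1, 7]
pos 4: 1 → hit
pos 5: 7 → hit
pos 6: 1 → hit
pos 7: 5 → hit
pos 8: 1 → hit
pos 9: 7 → hit
pos 10: 5 → hit
pos 11: 7 → hit
pos 12: 8 → fault, evict 5, frames [1, 7, 8]
At position 12, page 5 is evicted.

5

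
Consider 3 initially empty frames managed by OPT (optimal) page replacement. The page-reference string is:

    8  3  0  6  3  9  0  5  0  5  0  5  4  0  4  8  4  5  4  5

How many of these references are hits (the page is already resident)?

12

8: fault, frames {8}
3: fault, frames {8,3}
0: fault, frames {8,3,0}
6: fault, evict 8, frames {3,0,6}
3: hit
9: fault, evict 6, frames {3,0,9}
0: hit
5: fault, evict 9, frames {3,0,5}
0: hit
5: hit
0: hit
5: hit
4: fault, evict 3, frames {0,5,4}
0: hit
4: hit
8: fault, evict 0, frames {5,4,8}
4: hit
5: hit
4: hit
5: hit
Hits: 12.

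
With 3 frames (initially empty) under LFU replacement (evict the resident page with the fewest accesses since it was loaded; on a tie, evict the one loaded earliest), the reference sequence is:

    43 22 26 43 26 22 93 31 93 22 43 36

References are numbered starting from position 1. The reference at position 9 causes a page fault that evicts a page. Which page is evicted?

pos 1: 43: fault, frames [43]
pos 2: 22: fault, frames [43, 22]
pos 3: 26: fault, frames [43, 22, 26]
pos 4: 43: hit
pos 5: 26: hit
pos 6: 22: hit
pos 7: 93: fault, evict 43, frames [22, 26, 93]
pos 8: 31: fault, evict 93, frames [22, 26, 31]
pos 9: 93: fault, evict 31, frames [22, 26, 93]
At position 9, page 31 is evicted.

31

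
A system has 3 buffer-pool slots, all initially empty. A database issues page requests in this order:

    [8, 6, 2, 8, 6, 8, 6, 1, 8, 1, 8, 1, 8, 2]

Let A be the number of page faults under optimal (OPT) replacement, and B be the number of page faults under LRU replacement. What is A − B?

-1

Under OPT: F F F . . . . F . . . . . . → 4 faults.
Under LRU: F F F . . . . F . . . . . F → 5 faults.
A − B = 4 − 5 = -1.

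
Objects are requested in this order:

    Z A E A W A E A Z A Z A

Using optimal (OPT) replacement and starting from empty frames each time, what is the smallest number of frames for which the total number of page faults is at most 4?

4

f=1: 12 faults
f=2: 6 faults
f=3: 5 faults
f=4: 4 faults
Smallest f with faults ≤ 4 is 4.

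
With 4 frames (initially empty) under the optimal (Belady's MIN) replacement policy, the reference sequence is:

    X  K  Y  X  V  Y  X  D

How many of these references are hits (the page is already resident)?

X -> miss, frames {X}
K -> miss, frames {X,K}
Y -> miss, frames {X,K,Y}
X -> hit
V -> miss, frames {X,K,Y,V}
Y -> hit
X -> hit
D -> miss, evict V, frames {X,K,Y,D}
Hits: 3.

3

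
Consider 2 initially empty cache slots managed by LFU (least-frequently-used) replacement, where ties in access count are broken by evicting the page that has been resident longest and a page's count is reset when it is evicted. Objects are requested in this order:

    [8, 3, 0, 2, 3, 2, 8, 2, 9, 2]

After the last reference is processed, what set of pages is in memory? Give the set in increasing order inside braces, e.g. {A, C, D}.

{2, 9}

8 -> miss, frames {8}
3 -> miss, frames {8,3}
0 -> miss, evict 8, frames {3,0}
2 -> miss, evict 3, frames {0,2}
3 -> miss, evict 0, frames {2,3}
2 -> hit
8 -> miss, evict 3, frames {2,8}
2 -> hit
9 -> miss, evict 8, frames {2,9}
2 -> hit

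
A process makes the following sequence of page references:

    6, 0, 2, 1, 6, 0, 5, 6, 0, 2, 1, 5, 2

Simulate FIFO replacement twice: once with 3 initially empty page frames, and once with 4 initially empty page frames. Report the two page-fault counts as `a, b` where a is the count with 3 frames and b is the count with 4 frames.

9, 10

3 frames: F F F F F F F . . F F . . → 9 faults.
4 frames: F F F F . . F F F F F F . → 10 faults.
10 > 9: adding a frame increased faults — Belady's anomaly.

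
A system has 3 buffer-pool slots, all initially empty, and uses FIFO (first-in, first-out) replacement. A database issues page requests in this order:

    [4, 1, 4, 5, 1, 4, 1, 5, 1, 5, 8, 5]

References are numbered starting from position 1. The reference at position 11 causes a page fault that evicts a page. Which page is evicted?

4

pos 1: 4: fault, frames (4)
pos 2: 1: fault, frames (4 1)
pos 3: 4: hit
pos 4: 5: fault, frames (4 1 5)
pos 5: 1: hit
pos 6: 4: hit
pos 7: 1: hit
pos 8: 5: hit
pos 9: 1: hit
pos 10: 5: hit
pos 11: 8: fault, evict 4, frames (1 5 8)
At position 11, page 4 is evicted.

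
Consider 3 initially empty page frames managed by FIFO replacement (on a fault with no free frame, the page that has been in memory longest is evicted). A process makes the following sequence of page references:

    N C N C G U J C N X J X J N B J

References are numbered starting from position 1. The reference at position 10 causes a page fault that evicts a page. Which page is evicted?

J

pos 1: N → fault, frames {N}
pos 2: C → fault, frames {N,C}
pos 3: N → hit
pos 4: C → hit
pos 5: G → fault, frames {N,C,G}
pos 6: U → fault, evict N, frames {C,G,U}
pos 7: J → fault, evict C, frames {G,U,J}
pos 8: C → fault, evict G, frames {U,J,C}
pos 9: N → fault, evict U, frames {J,C,N}
pos 10: X → fault, evict J, frames {C,N,X}
At position 10, page J is evicted.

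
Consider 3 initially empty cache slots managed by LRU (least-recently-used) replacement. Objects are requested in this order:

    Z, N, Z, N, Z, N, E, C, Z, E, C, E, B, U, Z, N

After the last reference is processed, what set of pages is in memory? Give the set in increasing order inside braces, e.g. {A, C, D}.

Z -> fault, frames (Z)
N -> fault, frames (Z N)
Z -> hit
N -> hit
Z -> hit
N -> hit
E -> fault, frames (Z N E)
C -> fault, evict Z, frames (N E C)
Z -> fault, evict N, frames (E C Z)
E -> hit
C -> hit
E -> hit
B -> fault, evict Z, frames (C E B)
U -> fault, evict C, frames (E B U)
Z -> fault, evict E, frames (B U Z)
N -> fault, evict B, frames (U Z N)

{N, U, Z}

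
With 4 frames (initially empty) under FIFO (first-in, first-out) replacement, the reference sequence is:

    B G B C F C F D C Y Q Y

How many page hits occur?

5

B → miss, frames (B)
G → miss, frames (B G)
B → hit
C → miss, frames (B G C)
F → miss, frames (B G C F)
C → hit
F → hit
D → miss, evict B, frames (G C F D)
C → hit
Y → miss, evict G, frames (C F D Y)
Q → miss, evict C, frames (F D Y Q)
Y → hit
Hits: 5.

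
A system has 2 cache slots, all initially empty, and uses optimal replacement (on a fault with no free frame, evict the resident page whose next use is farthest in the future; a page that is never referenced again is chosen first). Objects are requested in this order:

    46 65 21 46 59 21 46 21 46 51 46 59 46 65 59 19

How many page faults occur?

9

46 → miss, frames {46}
65 → miss, frames {46,65}
21 → miss, evict 65, frames {46,21}
46 → hit
59 → miss, evict 46, frames {21,59}
21 → hit
46 → miss, evict 59, frames {21,46}
21 → hit
46 → hit
51 → miss, evict 21, frames {46,51}
46 → hit
59 → miss, evict 51, frames {46,59}
46 → hit
65 → miss, evict 46, frames {59,65}
59 → hit
19 → miss, evict 65, frames {59,19}
Page faults: 9.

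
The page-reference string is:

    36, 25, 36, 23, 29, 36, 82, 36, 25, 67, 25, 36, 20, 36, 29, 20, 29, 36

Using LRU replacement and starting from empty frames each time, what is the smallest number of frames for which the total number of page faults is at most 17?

2

f=1: 18 faults
f=2: 13 faults
f=3: 9 faults
f=4: 9 faults
f=5: 8 faults
f=6: 7 faults
f=7: 7 faults
Smallest f with faults ≤ 17 is 2.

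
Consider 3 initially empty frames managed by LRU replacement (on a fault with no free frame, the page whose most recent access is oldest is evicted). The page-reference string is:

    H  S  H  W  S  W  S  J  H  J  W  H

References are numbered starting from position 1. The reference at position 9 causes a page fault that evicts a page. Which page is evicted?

pos 1: H: fault, frames [H]
pos 2: S: fault, frames [H, S]
pos 3: H: hit
pos 4: W: fault, frames [S, H, W]
pos 5: S: hit
pos 6: W: hit
pos 7: S: hit
pos 8: J: fault, evict H, frames [W, S, J]
pos 9: H: fault, evict W, frames [S, J, H]
At position 9, page W is evicted.

W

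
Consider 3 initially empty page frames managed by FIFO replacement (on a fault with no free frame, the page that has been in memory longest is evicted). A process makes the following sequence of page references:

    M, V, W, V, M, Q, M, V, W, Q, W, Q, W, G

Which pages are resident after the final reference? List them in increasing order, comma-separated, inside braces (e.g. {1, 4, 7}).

{G, Q, W}

M: miss, frames (M)
V: miss, frames (M V)
W: miss, frames (M V W)
V: hit
M: hit
Q: miss, evict M, frames (V W Q)
M: miss, evict V, frames (W Q M)
V: miss, evict W, frames (Q M V)
W: miss, evict Q, frames (M V W)
Q: miss, evict M, frames (V W Q)
W: hit
Q: hit
W: hit
G: miss, evict V, frames (W Q G)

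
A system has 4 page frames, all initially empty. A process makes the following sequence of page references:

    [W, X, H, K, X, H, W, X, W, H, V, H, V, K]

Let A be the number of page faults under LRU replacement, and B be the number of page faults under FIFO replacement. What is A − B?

1

Under LRU: F F F F . . . . . . F . . F → 6 faults.
Under FIFO: F F F F . . . . . . F . . . → 5 faults.
A − B = 6 − 5 = 1.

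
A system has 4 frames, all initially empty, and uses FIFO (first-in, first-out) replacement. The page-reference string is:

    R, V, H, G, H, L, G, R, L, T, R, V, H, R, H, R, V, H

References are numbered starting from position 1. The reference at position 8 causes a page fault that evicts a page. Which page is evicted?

pos 1: R → fault, frames [R]
pos 2: V → fault, frames [R, V]
pos 3: H → fault, frames [R, V, H]
pos 4: G → fault, frames [R, V, H, G]
pos 5: H → hit
pos 6: L → fault, evict R, frames [V, H, G, L]
pos 7: G → hit
pos 8: R → fault, evict V, frames [H, G, L, R]
At position 8, page V is evicted.

V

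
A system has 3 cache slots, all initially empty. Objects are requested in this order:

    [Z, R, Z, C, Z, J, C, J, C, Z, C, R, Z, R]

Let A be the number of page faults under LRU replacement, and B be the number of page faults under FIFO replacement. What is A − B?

-1

Under LRU: F F . F . F . . . . . F . . → 5 faults.
Under FIFO: F F . F . F . . . F . F . . → 6 faults.
A − B = 5 − 6 = -1.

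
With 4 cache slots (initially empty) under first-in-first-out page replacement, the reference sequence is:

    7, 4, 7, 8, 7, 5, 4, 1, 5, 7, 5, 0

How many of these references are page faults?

7

7 -> fault, frames {7}
4 -> fault, frames {7,4}
7 -> hit
8 -> fault, frames {7,4,8}
7 -> hit
5 -> fault, frames {7,4,8,5}
4 -> hit
1 -> fault, evict 7, frames {4,8,5,1}
5 -> hit
7 -> fault, evict 4, frames {8,5,1,7}
5 -> hit
0 -> fault, evict 8, frames {5,1,7,0}
Page faults: 7.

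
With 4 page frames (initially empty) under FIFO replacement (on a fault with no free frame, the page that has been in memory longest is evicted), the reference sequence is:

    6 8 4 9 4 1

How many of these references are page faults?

6: fault, frames [6]
8: fault, frames [6, 8]
4: fault, frames [6, 8, 4]
9: fault, frames [6, 8, 4, 9]
4: hit
1: fault, evict 6, frames [8, 4, 9, 1]
Page faults: 5.

5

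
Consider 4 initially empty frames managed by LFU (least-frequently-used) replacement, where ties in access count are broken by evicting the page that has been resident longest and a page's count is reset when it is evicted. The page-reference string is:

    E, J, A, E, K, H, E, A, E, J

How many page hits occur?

4

E -> miss, frames [E]
J -> miss, frames [E, J]
A -> miss, frames [E, J, A]
E -> hit
K -> miss, frames [E, J, A, K]
H -> miss, evict J, frames [E, A, K, H]
E -> hit
A -> hit
E -> hit
J -> miss, evict K, frames [E, A, H, J]
Hits: 4.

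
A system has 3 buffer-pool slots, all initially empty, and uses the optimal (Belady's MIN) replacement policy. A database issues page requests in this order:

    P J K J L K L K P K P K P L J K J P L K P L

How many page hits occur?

P → fault, frames {P}
J → fault, frames {P,J}
K → fault, frames {P,J,K}
J → hit
L → fault, evict J, frames {P,K,L}
K → hit
L → hit
K → hit
P → hit
K → hit
P → hit
K → hit
P → hit
L → hit
J → fault, evict L, frames {P,K,J}
K → hit
J → hit
P → hit
L → fault, evict J, frames {P,K,L}
K → hit
P → hit
L → hit
Hits: 16.

16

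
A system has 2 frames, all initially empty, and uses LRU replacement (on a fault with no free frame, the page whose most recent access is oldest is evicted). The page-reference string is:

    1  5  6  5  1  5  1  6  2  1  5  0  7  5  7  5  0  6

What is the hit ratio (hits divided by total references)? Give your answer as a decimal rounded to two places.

1 → miss, frames [1]
5 → miss, frames [1, 5]
6 → miss, evict 1, frames [5, 6]
5 → hit
1 → miss, evict 6, frames [5, 1]
5 → hit
1 → hit
6 → miss, evict 5, frames [1, 6]
2 → miss, evict 1, frames [6, 2]
1 → miss, evict 6, frames [2, 1]
5 → miss, evict 2, frames [1, 5]
0 → miss, evict 1, frames [5, 0]
7 → miss, evict 5, frames [0, 7]
5 → miss, evict 0, frames [7, 5]
7 → hit
5 → hit
0 → miss, evict 7, frames [5, 0]
6 → miss, evict 5, frames [0, 6]
Hits: 5 of 18 references → 5/18 = 0.2778.

0.28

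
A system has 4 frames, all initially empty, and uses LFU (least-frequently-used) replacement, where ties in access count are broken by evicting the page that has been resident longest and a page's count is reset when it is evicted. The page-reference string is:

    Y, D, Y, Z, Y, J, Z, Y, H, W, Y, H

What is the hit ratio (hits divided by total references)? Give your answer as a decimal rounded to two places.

Y: fault, frames (Y)
D: fault, frames (Y D)
Y: hit
Z: fault, frames (Y D Z)
Y: hit
J: fault, frames (Y D Z J)
Z: hit
Y: hit
H: fault, evict D, frames (Y Z J H)
W: fault, evict J, frames (Y Z H W)
Y: hit
H: hit
Hits: 6 of 12 references → 6/12 = 0.5000.

0.50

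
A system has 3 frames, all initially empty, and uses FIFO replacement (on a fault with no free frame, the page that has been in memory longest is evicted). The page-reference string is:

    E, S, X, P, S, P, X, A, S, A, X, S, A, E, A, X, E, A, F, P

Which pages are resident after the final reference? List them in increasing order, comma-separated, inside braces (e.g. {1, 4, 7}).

{A, F, P}

E -> miss, frames [E]
S -> miss, frames [E, S]
X -> miss, frames [E, S, X]
P -> miss, evict E, frames [S, X, P]
S -> hit
P -> hit
X -> hit
A -> miss, evict S, frames [X, P, A]
S -> miss, evict X, frames [P, A, S]
A -> hit
X -> miss, evict P, frames [A, S, X]
S -> hit
A -> hit
E -> miss, evict A, frames [S, X, E]
A -> miss, evict S, frames [X, E, A]
X -> hit
E -> hit
A -> hit
F -> miss, evict X, frames [E, A, F]
P -> miss, evict E, frames [A, F, P]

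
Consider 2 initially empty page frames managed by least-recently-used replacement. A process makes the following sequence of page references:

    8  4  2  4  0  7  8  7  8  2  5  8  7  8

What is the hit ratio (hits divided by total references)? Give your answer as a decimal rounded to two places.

8 -> miss, frames {8}
4 -> miss, frames {8,4}
2 -> miss, evict 8, frames {4,2}
4 -> hit
0 -> miss, evict 2, frames {4,0}
7 -> miss, evict 4, frames {0,7}
8 -> miss, evict 0, frames {7,8}
7 -> hit
8 -> hit
2 -> miss, evict 7, frames {8,2}
5 -> miss, evict 8, frames {2,5}
8 -> miss, evict 2, frames {5,8}
7 -> miss, evict 5, frames {8,7}
8 -> hit
Hits: 4 of 14 references → 4/14 = 0.2857.

0.29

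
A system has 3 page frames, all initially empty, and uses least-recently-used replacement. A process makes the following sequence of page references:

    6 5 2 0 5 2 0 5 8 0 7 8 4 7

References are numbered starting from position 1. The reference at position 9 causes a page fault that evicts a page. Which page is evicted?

pos 1: 6 → miss, frames (6)
pos 2: 5 → miss, frames (6 5)
pos 3: 2 → miss, frames (6 5 2)
pos 4: 0 → miss, evict 6, frames (5 2 0)
pos 5: 5 → hit
pos 6: 2 → hit
pos 7: 0 → hit
pos 8: 5 → hit
pos 9: 8 → miss, evict 2, frames (0 5 8)
At position 9, page 2 is evicted.

2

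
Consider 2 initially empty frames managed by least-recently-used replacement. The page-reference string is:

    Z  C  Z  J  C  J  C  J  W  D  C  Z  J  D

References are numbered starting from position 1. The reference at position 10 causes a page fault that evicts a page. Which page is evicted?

J

pos 1: Z: fault, frames (Z)
pos 2: C: fault, frames (Z C)
pos 3: Z: hit
pos 4: J: fault, evict C, frames (Z J)
pos 5: C: fault, evict Z, frames (J C)
pos 6: J: hit
pos 7: C: hit
pos 8: J: hit
pos 9: W: fault, evict C, frames (J W)
pos 10: D: fault, evict J, frames (W D)
At position 10, page J is evicted.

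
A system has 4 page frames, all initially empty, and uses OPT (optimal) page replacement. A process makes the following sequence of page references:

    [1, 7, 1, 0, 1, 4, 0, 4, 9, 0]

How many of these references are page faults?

5

1 → fault, frames {1}
7 → fault, frames {1,7}
1 → hit
0 → fault, frames {1,7,0}
1 → hit
4 → fault, frames {1,7,0,4}
0 → hit
4 → hit
9 → fault, evict 4, frames {1,7,0,9}
0 → hit
Page faults: 5.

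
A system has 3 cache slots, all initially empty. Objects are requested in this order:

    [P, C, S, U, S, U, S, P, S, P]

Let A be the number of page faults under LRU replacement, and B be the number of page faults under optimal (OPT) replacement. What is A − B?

Under LRU: F F F F . . . F . . → 5 faults.
Under OPT: F F F F . . . . . . → 4 faults.
A − B = 5 − 4 = 1.

1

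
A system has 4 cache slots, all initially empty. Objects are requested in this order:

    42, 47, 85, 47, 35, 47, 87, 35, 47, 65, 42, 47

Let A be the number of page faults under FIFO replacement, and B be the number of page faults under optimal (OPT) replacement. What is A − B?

2

Under FIFO: F F F . F . F . . F F F → 8 faults.
Under OPT: F F F . F . F . . F . . → 6 faults.
A − B = 8 − 6 = 2.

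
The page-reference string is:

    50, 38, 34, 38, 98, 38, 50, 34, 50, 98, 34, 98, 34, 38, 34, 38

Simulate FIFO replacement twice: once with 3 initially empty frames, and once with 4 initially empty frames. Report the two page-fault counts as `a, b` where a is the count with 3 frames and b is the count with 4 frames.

7, 4

3 frames: F F F . F . F . . . . . . F F . → 7 faults.
4 frames: F F F . F . . . . . . . . . . . → 4 faults.
4 < 7: adding a frame reduced faults, as is typical.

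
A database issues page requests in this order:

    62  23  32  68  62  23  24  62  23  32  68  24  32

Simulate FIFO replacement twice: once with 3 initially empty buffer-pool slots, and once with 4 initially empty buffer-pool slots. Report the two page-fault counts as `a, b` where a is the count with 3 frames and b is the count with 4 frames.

9, 10

3 frames: F F F F F F F . . F F . . → 9 faults.
4 frames: F F F F . . F F F F F F . → 10 faults.
10 > 9: adding a frame increased faults — Belady's anomaly.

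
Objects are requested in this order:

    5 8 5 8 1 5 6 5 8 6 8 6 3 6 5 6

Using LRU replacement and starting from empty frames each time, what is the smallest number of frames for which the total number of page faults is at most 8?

f=1: 16 faults
f=2: 9 faults
f=3: 7 faults
f=4: 5 faults
f=5: 5 faults
Smallest f with faults ≤ 8 is 3.

3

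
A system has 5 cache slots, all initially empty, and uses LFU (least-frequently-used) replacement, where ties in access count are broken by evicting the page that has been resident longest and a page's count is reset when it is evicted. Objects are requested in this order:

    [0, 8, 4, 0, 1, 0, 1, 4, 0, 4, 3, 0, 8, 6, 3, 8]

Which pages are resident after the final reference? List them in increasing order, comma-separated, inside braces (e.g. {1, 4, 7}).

0 → fault, frames [0]
8 → fault, frames [0, 8]
4 → fault, frames [0, 8, 4]
0 → hit
1 → fault, frames [0, 8, 4, 1]
0 → hit
1 → hit
4 → hit
0 → hit
4 → hit
3 → fault, frames [0, 8, 4, 1, 3]
0 → hit
8 → hit
6 → fault, evict 3, frames [0, 8, 4, 1, 6]
3 → fault, evict 6, frames [0, 8, 4, 1, 3]
8 → hit

{0, 1, 3, 4, 8}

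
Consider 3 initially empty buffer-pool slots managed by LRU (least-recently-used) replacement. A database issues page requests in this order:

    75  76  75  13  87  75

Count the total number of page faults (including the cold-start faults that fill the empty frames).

75 -> miss, frames [75]
76 -> miss, frames [75, 76]
75 -> hit
13 -> miss, frames [76, 75, 13]
87 -> miss, evict 76, frames [75, 13, 87]
75 -> hit
Page faults: 4.

4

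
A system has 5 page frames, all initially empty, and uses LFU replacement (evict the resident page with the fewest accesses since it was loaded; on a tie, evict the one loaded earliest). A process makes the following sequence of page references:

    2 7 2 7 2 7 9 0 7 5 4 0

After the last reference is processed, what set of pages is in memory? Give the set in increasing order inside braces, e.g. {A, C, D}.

2 → fault, frames (2)
7 → fault, frames (2 7)
2 → hit
7 → hit
2 → hit
7 → hit
9 → fault, frames (2 7 9)
0 → fault, frames (2 7 9 0)
7 → hit
5 → fault, frames (2 7 9 0 5)
4 → fault, evict 9, frames (2 7 0 5 4)
0 → hit

{0, 2, 4, 5, 7}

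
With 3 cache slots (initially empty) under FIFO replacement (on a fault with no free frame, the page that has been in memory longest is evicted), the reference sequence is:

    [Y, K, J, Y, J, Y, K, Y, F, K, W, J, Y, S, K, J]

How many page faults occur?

9

Y → miss, frames {Y}
K → miss, frames {Y,K}
J → miss, frames {Y,K,J}
Y → hit
J → hit
Y → hit
K → hit
Y → hit
F → miss, evict Y, frames {K,J,F}
K → hit
W → miss, evict K, frames {J,F,W}
J → hit
Y → miss, evict J, frames {F,W,Y}
S → miss, evict F, frames {W,Y,S}
K → miss, evict W, frames {Y,S,K}
J → miss, evict Y, frames {S,K,J}
Page faults: 9.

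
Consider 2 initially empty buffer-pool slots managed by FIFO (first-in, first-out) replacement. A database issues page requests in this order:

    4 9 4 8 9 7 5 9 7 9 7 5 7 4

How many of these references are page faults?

9

4 → miss, frames {4}
9 → miss, frames {4,9}
4 → hit
8 → miss, evict 4, frames {9,8}
9 → hit
7 → miss, evict 9, frames {8,7}
5 → miss, evict 8, frames {7,5}
9 → miss, evict 7, frames {5,9}
7 → miss, evict 5, frames {9,7}
9 → hit
7 → hit
5 → miss, evict 9, frames {7,5}
7 → hit
4 → miss, evict 7, frames {5,4}
Page faults: 9.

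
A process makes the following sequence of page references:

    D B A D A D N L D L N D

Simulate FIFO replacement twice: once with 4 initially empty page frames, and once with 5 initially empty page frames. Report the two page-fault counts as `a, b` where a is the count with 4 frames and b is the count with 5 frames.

6, 5

4 frames: F F F . . . F F F . . . → 6 faults.
5 frames: F F F . . . F F . . . . → 5 faults.
5 < 6: adding a frame reduced faults, as is typical.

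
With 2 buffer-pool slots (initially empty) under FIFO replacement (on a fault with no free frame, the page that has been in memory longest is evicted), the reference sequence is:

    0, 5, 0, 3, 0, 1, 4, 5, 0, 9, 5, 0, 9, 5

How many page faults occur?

0 → miss, frames {0}
5 → miss, frames {0,5}
0 → hit
3 → miss, evict 0, frames {5,3}
0 → miss, evict 5, frames {3,0}
1 → miss, evict 3, frames {0,1}
4 → miss, evict 0, frames {1,4}
5 → miss, evict 1, frames {4,5}
0 → miss, evict 4, frames {5,0}
9 → miss, evict 5, frames {0,9}
5 → miss, evict 0, frames {9,5}
0 → miss, evict 9, frames {5,0}
9 → miss, evict 5, frames {0,9}
5 → miss, evict 0, frames {9,5}
Page faults: 13.

13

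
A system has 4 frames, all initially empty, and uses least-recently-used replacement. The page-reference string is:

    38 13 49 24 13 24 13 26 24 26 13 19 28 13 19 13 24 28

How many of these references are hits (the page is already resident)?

38: miss, frames (38)
13: miss, frames (38 13)
49: miss, frames (38 13 49)
24: miss, frames (38 13 49 24)
13: hit
24: hit
13: hit
26: miss, evict 38, frames (49 24 13 26)
24: hit
26: hit
13: hit
19: miss, evict 49, frames (24 26 13 19)
28: miss, evict 24, frames (26 13 19 28)
13: hit
19: hit
13: hit
24: miss, evict 26, frames (28 19 13 24)
28: hit
Hits: 10.

10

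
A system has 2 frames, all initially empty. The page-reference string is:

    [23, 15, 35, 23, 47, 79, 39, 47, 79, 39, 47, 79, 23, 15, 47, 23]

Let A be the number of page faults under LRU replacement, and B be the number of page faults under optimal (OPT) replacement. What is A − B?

Under LRU: F F F F F F F F F F F F F F F F → 16 faults.
Under OPT: F F F . F F F . F . F . F F . F → 11 faults.
A − B = 16 − 11 = 5.

5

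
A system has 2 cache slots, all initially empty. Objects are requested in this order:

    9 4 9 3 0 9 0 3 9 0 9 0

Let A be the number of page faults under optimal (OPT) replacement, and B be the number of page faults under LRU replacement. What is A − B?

Under OPT: F F . F F . . F . F . . → 6 faults.
Under LRU: F F . F F F . F F F . . → 8 faults.
A − B = 6 − 8 = -2.

-2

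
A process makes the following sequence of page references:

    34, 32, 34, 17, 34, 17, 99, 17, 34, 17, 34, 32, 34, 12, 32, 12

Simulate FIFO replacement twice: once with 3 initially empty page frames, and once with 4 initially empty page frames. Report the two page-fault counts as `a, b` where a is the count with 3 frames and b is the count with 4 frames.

3 frames: F F . F . . F . F . . F . F . . → 7 faults.
4 frames: F F . F . . F . . . . . . F . . → 5 faults.
5 < 7: adding a frame reduced faults, as is typical.

7, 5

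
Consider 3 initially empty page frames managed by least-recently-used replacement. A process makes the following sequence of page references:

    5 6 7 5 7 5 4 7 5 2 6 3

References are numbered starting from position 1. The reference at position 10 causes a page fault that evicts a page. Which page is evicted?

pos 1: 5 → miss, frames {5}
pos 2: 6 → miss, frames {5,6}
pos 3: 7 → miss, frames {5,6,7}
pos 4: 5 → hit
pos 5: 7 → hit
pos 6: 5 → hit
pos 7: 4 → miss, evict 6, frames {7,5,4}
pos 8: 7 → hit
pos 9: 5 → hit
pos 10: 2 → miss, evict 4, frames {7,5,2}
At position 10, page 4 is evicted.

4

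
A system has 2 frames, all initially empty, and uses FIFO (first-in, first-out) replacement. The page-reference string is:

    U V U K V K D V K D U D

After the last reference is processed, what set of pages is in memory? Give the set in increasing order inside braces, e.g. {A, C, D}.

{D, U}

U -> miss, frames (U)
V -> miss, frames (U V)
U -> hit
K -> miss, evict U, frames (V K)
V -> hit
K -> hit
D -> miss, evict V, frames (K D)
V -> miss, evict K, frames (D V)
K -> miss, evict D, frames (V K)
D -> miss, evict V, frames (K D)
U -> miss, evict K, frames (D U)
D -> hit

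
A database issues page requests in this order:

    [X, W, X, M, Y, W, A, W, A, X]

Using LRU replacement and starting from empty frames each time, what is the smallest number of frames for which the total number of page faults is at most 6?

4

f=1: 10 faults
f=2: 7 faults
f=3: 7 faults
f=4: 6 faults
f=5: 5 faults
Smallest f with faults ≤ 6 is 4.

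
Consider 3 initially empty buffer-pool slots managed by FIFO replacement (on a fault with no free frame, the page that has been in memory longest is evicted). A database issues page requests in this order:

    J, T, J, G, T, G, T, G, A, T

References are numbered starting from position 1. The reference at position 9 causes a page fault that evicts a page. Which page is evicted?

J

pos 1: J: fault, frames [J]
pos 2: T: fault, frames [J, T]
pos 3: J: hit
pos 4: G: fault, frames [J, T, G]
pos 5: T: hit
pos 6: G: hit
pos 7: T: hit
pos 8: G: hit
pos 9: A: fault, evict J, frames [T, G, A]
At position 9, page J is evicted.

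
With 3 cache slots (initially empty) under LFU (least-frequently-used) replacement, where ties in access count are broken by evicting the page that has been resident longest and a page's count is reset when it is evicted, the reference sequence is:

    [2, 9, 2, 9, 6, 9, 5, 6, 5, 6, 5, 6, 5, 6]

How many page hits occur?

3

2 -> fault, frames (2)
9 -> fault, frames (2 9)
2 -> hit
9 -> hit
6 -> fault, frames (2 9 6)
9 -> hit
5 -> fault, evict 6, frames (2 9 5)
6 -> fault, evict 5, frames (2 9 6)
5 -> fault, evict 6, frames (2 9 5)
6 -> fault, evict 5, frames (2 9 6)
5 -> fault, evict 6, frames (2 9 5)
6 -> fault, evict 5, frames (2 9 6)
5 -> fault, evict 6, frames (2 9 5)
6 -> fault, evict 5, frames (2 9 6)
Hits: 3.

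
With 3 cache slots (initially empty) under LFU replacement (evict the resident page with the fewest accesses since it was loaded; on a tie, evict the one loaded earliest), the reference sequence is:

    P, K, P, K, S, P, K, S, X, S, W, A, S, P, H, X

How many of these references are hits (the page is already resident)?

6

P: fault, frames (P)
K: fault, frames (P K)
P: hit
K: hit
S: fault, frames (P K S)
P: hit
K: hit
S: hit
X: fault, evict S, frames (P K X)
S: fault, evict X, frames (P K S)
W: fault, evict S, frames (P K W)
A: fault, evict W, frames (P K A)
S: fault, evict A, frames (P K S)
P: hit
H: fault, evict S, frames (P K H)
X: fault, evict H, frames (P K X)
Hits: 6.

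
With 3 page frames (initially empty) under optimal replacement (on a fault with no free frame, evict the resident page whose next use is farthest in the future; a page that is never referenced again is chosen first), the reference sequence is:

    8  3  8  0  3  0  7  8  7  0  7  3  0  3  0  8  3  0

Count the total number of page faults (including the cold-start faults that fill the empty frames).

5

8: fault, frames [8]
3: fault, frames [8, 3]
8: hit
0: fault, frames [8, 3, 0]
3: hit
0: hit
7: fault, evict 3, frames [8, 0, 7]
8: hit
7: hit
0: hit
7: hit
3: fault, evict 7, frames [8, 0, 3]
0: hit
3: hit
0: hit
8: hit
3: hit
0: hit
Page faults: 5.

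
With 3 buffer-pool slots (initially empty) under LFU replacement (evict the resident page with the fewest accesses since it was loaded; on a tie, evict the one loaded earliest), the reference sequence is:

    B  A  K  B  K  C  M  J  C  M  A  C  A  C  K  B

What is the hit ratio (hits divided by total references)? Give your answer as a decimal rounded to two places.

0.25

B → fault, frames [B]
A → fault, frames [B, A]
K → fault, frames [B, A, K]
B → hit
K → hit
C → fault, evict A, frames [B, K, C]
M → fault, evict C, frames [B, K, M]
J → fault, evict M, frames [B, K, J]
C → fault, evict J, frames [B, K, C]
M → fault, evict C, frames [B, K, M]
A → fault, evict M, frames [B, K, A]
C → fault, evict A, frames [B, K, C]
A → fault, evict C, frames [B, K, A]
C → fault, evict A, frames [B, K, C]
K → hit
B → hit
Hits: 4 of 16 references → 4/16 = 0.2500.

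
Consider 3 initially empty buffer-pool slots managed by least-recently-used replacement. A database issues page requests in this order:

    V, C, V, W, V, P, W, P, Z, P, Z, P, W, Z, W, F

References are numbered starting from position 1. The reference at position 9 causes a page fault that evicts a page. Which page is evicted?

pos 1: V -> fault, frames {V}
pos 2: C -> fault, frames {V,C}
pos 3: V -> hit
pos 4: W -> fault, frames {C,V,W}
pos 5: V -> hit
pos 6: P -> fault, evict C, frames {W,V,P}
pos 7: W -> hit
pos 8: P -> hit
pos 9: Z -> fault, evict V, frames {W,P,Z}
At position 9, page V is evicted.

V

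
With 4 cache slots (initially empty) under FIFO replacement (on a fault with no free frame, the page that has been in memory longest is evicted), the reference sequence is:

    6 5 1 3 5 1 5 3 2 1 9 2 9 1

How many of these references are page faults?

6

6 → miss, frames (6)
5 → miss, frames (6 5)
1 → miss, frames (6 5 1)
3 → miss, frames (6 5 1 3)
5 → hit
1 → hit
5 → hit
3 → hit
2 → miss, evict 6, frames (5 1 3 2)
1 → hit
9 → miss, evict 5, frames (1 3 2 9)
2 → hit
9 → hit
1 → hit
Page faults: 6.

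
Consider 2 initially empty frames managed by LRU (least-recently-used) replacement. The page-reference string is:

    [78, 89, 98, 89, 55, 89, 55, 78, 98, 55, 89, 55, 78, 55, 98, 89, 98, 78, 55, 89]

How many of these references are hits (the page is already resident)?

78 -> miss, frames {78}
89 -> miss, frames {78,89}
98 -> miss, evict 78, frames {89,98}
89 -> hit
55 -> miss, evict 98, frames {89,55}
89 -> hit
55 -> hit
78 -> miss, evict 89, frames {55,78}
98 -> miss, evict 55, frames {78,98}
55 -> miss, evict 78, frames {98,55}
89 -> miss, evict 98, frames {55,89}
55 -> hit
78 -> miss, evict 89, frames {55,78}
55 -> hit
98 -> miss, evict 78, frames {55,98}
89 -> miss, evict 55, frames {98,89}
98 -> hit
78 -> miss, evict 89, frames {98,78}
55 -> miss, evict 98, frames {78,55}
89 -> miss, evict 78, frames {55,89}
Hits: 6.

6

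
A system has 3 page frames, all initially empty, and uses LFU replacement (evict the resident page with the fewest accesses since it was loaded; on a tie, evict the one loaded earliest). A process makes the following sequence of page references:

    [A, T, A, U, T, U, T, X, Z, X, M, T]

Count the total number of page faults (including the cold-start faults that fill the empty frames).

A: miss, frames {A}
T: miss, frames {A,T}
A: hit
U: miss, frames {A,T,U}
T: hit
U: hit
T: hit
X: miss, evict A, frames {T,U,X}
Z: miss, evict X, frames {T,U,Z}
X: miss, evict Z, frames {T,U,X}
M: miss, evict X, frames {T,U,M}
T: hit
Page faults: 7.

7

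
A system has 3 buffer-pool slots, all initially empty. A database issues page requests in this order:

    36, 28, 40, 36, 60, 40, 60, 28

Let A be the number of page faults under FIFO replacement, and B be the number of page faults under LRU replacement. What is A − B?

Under FIFO: F F F . F . . . → 4 faults.
Under LRU: F F F . F . . F → 5 faults.
A − B = 4 − 5 = -1.

-1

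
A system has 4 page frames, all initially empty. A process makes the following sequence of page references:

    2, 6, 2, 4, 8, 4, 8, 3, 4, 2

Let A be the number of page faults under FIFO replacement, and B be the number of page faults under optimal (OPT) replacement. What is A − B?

Under FIFO: F F . F F . . F . F → 6 faults.
Under OPT: F F . F F . . F . . → 5 faults.
A − B = 6 − 5 = 1.

1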